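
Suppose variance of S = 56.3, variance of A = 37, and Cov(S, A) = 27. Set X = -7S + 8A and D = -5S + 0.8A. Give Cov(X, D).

By bilinearity, Cov(X, D) = ac·variance of S + bd·variance of A + (ad+bc)·Cov(S, A), with a=-7, b=8, c=-5, d=0.8.
ac·variance of S = (-7)·(-5)·56.3 = 1970.5
bd·variance of A = 8·0.8·37 = 236.8
(ad+bc)·Cov(S, A) = (-45.6)·27 = -1231.2
Cov(X, D) = 1970.5 + 236.8 + (-1231.2) = 976.1.

Cov(X, D) = 976.1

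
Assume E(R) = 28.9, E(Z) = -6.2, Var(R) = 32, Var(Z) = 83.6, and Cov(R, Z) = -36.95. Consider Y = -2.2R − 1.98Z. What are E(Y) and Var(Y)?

E(Y) = -51.304, Var(Y) = 160.71704

E(Y) = (-2.2)·E(R) + (-1.98)·E(Z) = (-2.2)·28.9 + (-1.98)·(-6.2) = -51.304.
Var(Y) = a²·Var(R) + b²·Var(Z) + 2ab·Cov(R, Z) with a = -2.2, b = -1.98.
= (-2.2)²·32 + (-1.98)²·83.6 + 2·(-2.2)·(-1.98)·(-36.95)
= 154.88 + 327.74544 + (-321.9084) = 160.71704.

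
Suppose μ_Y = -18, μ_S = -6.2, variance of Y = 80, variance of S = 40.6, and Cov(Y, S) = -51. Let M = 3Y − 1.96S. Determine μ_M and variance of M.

μ_M = -41.848, variance of M = 1475.72896

μ_M = 3·μ_Y + (-1.96)·μ_S = 3·(-18) + (-1.96)·(-6.2) = -41.848.
variance of M = a²·variance of Y + b²·variance of S + 2ab·Cov(Y, S) with a = 3, b = -1.96.
= 3²·80 + (-1.96)²·40.6 + 2·3·(-1.96)·(-51)
= 720 + 155.96896 + 599.76 = 1475.72896.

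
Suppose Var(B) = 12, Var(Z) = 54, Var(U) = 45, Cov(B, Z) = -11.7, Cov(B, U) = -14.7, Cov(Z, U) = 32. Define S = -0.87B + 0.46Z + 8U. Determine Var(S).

Var(S) = 3350.01788

Var(S) = a²·Var(B) + b²·Var(Z) + c²·Var(U) + 2ab·Cov(B, Z) + 2ac·Cov(B, U) + 2bc·Cov(Z, U), with a = -0.87, b = 0.46, c = 8.
= 9.0828 + 11.4264 + 2880 + 9.36468 + 204.624 + 235.52
= 3350.01788.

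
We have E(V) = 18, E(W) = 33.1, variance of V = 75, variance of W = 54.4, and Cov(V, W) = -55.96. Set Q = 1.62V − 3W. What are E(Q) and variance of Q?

E(Q) = -70.14, variance of Q = 1230.3612

E(Q) = 1.62·E(V) + (-3)·E(W) = 1.62·18 + (-3)·33.1 = -70.14.
variance of Q = a²·variance of V + b²·variance of W + 2ab·Cov(V, W) with a = 1.62, b = -3.
= 1.62²·75 + (-3)²·54.4 + 2·1.62·(-3)·(-55.96)
= 196.83 + 489.6 + 543.9312 = 1230.3612.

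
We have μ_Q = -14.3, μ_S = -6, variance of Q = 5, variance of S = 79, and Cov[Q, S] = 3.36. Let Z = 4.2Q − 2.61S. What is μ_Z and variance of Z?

μ_Z = 4.2·μ_Q + (-2.61)·μ_S = 4.2·(-14.3) + (-2.61)·(-6) = -44.4.
variance of Z = a²·variance of Q + b²·variance of S + 2ab·Cov[Q, S] with a = 4.2, b = -2.61.
= 4.2²·5 + (-2.61)²·79 + 2·4.2·(-2.61)·3.36
= 88.2 + 538.1559 + (-73.66464) = 552.69126.

μ_Z = -44.4, variance of Z = 552.69126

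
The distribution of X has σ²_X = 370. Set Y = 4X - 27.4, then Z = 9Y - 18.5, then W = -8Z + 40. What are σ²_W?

σ²_W = 30689280

σ²_Y = 4²·370 = 5920.
σ²_Z = 9²·5920 = 479520.
σ²_W = (-8)²·479520 = 30689280.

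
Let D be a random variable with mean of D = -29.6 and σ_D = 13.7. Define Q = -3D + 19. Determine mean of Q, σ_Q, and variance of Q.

Q = -3D + 19 is linear with a = -3, b = 19.
mean of Q = a·mean of D + b = (-3)·(-29.6) + 19 = 107.8.
σ_Q = |a|·σ_D = |-3|·13.7 = 41.1.
variance of D = 13.7² = 187.69.
variance of Q = a²·variance of D = (-3)²·187.69 = 1689.21 (the additive constant 19 does not affect variance).

mean of Q = 107.8, σ_Q = 41.1, variance of Q = 1689.21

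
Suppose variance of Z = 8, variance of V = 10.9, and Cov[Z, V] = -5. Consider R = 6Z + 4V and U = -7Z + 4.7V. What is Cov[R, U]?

Cov[R, U] = -132.08

By bilinearity, Cov[R, U] = ac·variance of Z + bd·variance of V + (ad+bc)·Cov[Z, V], with a=6, b=4, c=-7, d=4.7.
ac·variance of Z = 6·(-7)·8 = -336
bd·variance of V = 4·4.7·10.9 = 204.92
(ad+bc)·Cov[Z, V] = (0.2)·(-5) = -1
Cov[R, U] = -336 + 204.92 + (-1) = -132.08.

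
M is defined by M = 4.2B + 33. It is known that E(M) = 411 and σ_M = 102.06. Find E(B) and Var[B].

E(B) = 90, Var[B] = 590.49

From M = 4.2B + 33: E(M) = a·E(B) + b, so E(B) = (E(M) − b)/a = (411 − 33)/4.2 = 90.
Var[M] = 102.06² = 10416.2436.
Var[M] = a²·Var[B], so Var[B] = 10416.2436/4.2² = 590.49.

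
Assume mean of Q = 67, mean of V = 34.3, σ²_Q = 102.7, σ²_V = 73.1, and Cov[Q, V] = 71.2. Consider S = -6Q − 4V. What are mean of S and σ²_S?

mean of S = (-6)·mean of Q + (-4)·mean of V = (-6)·67 + (-4)·34.3 = -539.2.
σ²_S = a²·σ²_Q + b²·σ²_V + 2ab·Cov[Q, V] with a = -6, b = -4.
= (-6)²·102.7 + (-4)²·73.1 + 2·(-6)·(-4)·71.2
= 3697.2 + 1169.6 + 3417.6 = 8284.4.

mean of S = -539.2, σ²_S = 8284.4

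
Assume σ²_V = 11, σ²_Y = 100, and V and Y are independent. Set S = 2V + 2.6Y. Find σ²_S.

σ²_S = a²·σ²_V + b²·σ²_Y + 2ab·covariance of V and Y with a = 2, b = 2.6.
Independence gives covariance of V and Y = 0.
= 2²·11 + 2.6²·100 + 2·2·2.6·0
= 44 + 676 + 0 = 720.

σ²_S = 720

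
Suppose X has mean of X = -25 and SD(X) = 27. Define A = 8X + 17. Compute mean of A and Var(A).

mean of A = -183, Var(A) = 46656

A = 8X + 17 is linear with a = 8, b = 17.
mean of A = a·mean of X + b = 8·(-25) + 17 = -183.
Var(X) = 27² = 729.
Var(A) = a²·Var(X) = 8²·729 = 46656 (the additive constant 17 does not affect variance).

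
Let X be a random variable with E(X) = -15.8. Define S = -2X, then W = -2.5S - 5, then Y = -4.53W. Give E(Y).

E(Y) = 380.52

E(S) = (-2)·(-15.8) = 31.6.
E(W) = (-2.5)·31.6 + (-5) = -84.
E(Y) = (-4.53)·(-84) = 380.52.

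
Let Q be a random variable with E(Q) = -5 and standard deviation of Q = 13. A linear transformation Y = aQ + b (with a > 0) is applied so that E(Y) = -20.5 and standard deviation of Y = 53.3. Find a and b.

a = 4.1, b = 0

standard deviation of Y = a·standard deviation of Q (a > 0), so a = 53.3/13 = 4.1.
E(Y) = a·E(Q) + b, so b = -20.5 − 4.1·(-5) = 0.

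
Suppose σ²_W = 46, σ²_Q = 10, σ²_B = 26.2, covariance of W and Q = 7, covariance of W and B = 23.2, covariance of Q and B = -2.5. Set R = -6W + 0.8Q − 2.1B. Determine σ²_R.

σ²_R = 2303.782

σ²_R = a²·σ²_W + b²·σ²_Q + c²·σ²_B + 2ab·covariance of W and Q + 2ac·covariance of W and B + 2bc·covariance of Q and B, with a = -6, b = 0.8, c = -2.1.
= 1656 + 6.4 + 115.542 + (-67.2) + 584.64 + 8.4
= 2303.782.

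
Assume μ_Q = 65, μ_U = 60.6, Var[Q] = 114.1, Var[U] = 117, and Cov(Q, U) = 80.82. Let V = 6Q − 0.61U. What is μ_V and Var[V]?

μ_V = 6·μ_Q + (-0.61)·μ_U = 6·65 + (-0.61)·60.6 = 353.034.
Var[V] = a²·Var[Q] + b²·Var[U] + 2ab·Cov(Q, U) with a = 6, b = -0.61.
= 6²·114.1 + (-0.61)²·117 + 2·6·(-0.61)·80.82
= 4107.6 + 43.5357 + (-591.6024) = 3559.5333.

μ_V = 353.034, Var[V] = 3559.5333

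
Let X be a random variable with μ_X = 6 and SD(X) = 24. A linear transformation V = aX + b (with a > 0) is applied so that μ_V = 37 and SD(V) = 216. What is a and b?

SD(V) = a·SD(X) (a > 0), so a = 216/24 = 9.
μ_V = a·μ_X + b, so b = 37 − 9·6 = -17.

a = 9, b = -17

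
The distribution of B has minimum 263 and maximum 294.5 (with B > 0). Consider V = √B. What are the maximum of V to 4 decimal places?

max(V) = 17.161

√B is increasing on this domain, so max(V) comes from max(B) = 294.5: max(V) = √(294.5) ≈ 17.161.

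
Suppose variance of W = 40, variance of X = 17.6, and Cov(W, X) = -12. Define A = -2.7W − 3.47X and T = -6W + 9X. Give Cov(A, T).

By bilinearity, Cov(A, T) = ac·variance of W + bd·variance of X + (ad+bc)·Cov(W, X), with a=-2.7, b=-3.47, c=-6, d=9.
ac·variance of W = (-2.7)·(-6)·40 = 648
bd·variance of X = (-3.47)·9·17.6 = -549.648
(ad+bc)·Cov(W, X) = (-3.48)·(-12) = 41.76
Cov(A, T) = 648 + (-549.648) + 41.76 = 140.112.

Cov(A, T) = 140.112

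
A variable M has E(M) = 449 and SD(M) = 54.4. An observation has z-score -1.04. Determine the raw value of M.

M = E(M) + z·SD(M) = 449 + (-1.04)·54.4 = 392.424.

M = 392.424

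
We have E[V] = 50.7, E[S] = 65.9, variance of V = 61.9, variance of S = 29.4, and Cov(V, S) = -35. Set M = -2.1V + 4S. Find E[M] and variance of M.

E[M] = (-2.1)·E[V] + 4·E[S] = (-2.1)·50.7 + 4·65.9 = 157.13.
variance of M = a²·variance of V + b²·variance of S + 2ab·Cov(V, S) with a = -2.1, b = 4.
= (-2.1)²·61.9 + 4²·29.4 + 2·(-2.1)·4·(-35)
= 272.979 + 470.4 + 588 = 1331.379.

E[M] = 157.13, variance of M = 1331.379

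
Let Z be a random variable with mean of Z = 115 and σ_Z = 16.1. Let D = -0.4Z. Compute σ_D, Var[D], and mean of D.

D = -0.4Z is linear with a = -0.4, b = 0.
σ_D = |a|·σ_Z = |-0.4|·16.1 = 6.44.
Var[Z] = 16.1² = 259.21.
Var[D] = a²·Var[Z] = (-0.4)²·259.21 = 41.4736.
mean of D = a·mean of Z + b = (-0.4)·115 = -46.

σ_D = 6.44, Var[D] = 41.4736, mean of D = -46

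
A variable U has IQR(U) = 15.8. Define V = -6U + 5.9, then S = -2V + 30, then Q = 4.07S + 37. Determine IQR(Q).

IQR(V) = |-6|·15.8 = 94.8.
IQR(S) = |-2|·94.8 = 189.6.
IQR(Q) = |4.07|·189.6 = 771.672.

IQR(Q) = 771.672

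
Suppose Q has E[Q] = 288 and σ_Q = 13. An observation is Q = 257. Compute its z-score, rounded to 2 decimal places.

z = (Q − E[Q]) / σ_Q = (257 − 288) / 13 ≈ -2.38.

z = -2.38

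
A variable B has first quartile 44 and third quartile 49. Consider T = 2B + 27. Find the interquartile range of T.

IQR(T) = 10

IQR of B = Q3 − Q1 = 49 − 44 = 5.
Under T = aB + b, IQR(T) = |a|·IQR(B) = |2|·5 = 10 (shifts cancel; spread scales by |a|).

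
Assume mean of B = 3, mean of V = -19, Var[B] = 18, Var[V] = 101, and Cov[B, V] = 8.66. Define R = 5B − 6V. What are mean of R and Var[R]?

mean of R = 5·mean of B + (-6)·mean of V = 5·3 + (-6)·(-19) = 129.
Var[R] = a²·Var[B] + b²·Var[V] + 2ab·Cov[B, V] with a = 5, b = -6.
= 5²·18 + (-6)²·101 + 2·5·(-6)·8.66
= 450 + 3636 + (-519.6) = 3566.4.

mean of R = 129, Var[R] = 3566.4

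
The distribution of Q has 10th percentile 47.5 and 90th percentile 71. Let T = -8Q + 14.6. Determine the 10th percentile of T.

Since a = -8 < 0 the transformation is decreasing, reversing order: the 10th percentile of T corresponds to the 90th percentile of Q.
So P_{10}(T) = a·P_{90}(Q) + b = (-8)·71 + 14.6 = -553.4.

10th percentile of T = -553.4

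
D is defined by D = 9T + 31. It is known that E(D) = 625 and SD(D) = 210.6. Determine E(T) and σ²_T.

From D = 9T + 31: E(D) = a·E(T) + b, so E(T) = (E(D) − b)/a = (625 − 31)/9 = 66.
σ²_D = 210.6² = 44352.36.
σ²_D = a²·σ²_T, so σ²_T = 44352.36/9² = 547.56.

E(T) = 66, σ²_T = 547.56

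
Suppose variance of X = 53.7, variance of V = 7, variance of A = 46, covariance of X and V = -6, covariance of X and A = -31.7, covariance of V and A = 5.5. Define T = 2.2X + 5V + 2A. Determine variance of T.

variance of T = 317.948

variance of T = a²·variance of X + b²·variance of V + c²·variance of A + 2ab·covariance of X and V + 2ac·covariance of X and A + 2bc·covariance of V and A, with a = 2.2, b = 5, c = 2.
= 259.908 + 175 + 184 + (-132) + (-278.96) + 110
= 317.948.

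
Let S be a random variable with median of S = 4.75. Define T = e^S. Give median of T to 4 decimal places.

e^S is monotone on this domain, so median of T = exp(4.75) ≈ 115.5843.

median of T = 115.5843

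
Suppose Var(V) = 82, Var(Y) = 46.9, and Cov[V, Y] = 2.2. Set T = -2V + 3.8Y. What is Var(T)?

Var(T) = 971.796

Var(T) = a²·Var(V) + b²·Var(Y) + 2ab·Cov[V, Y] with a = -2, b = 3.8.
= (-2)²·82 + 3.8²·46.9 + 2·(-2)·3.8·2.2
= 328 + 677.236 + (-33.44) = 971.796.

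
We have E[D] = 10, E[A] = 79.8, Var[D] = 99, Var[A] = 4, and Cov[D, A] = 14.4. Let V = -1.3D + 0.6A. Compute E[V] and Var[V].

E[V] = (-1.3)·E[D] + 0.6·E[A] = (-1.3)·10 + 0.6·79.8 = 34.88.
Var[V] = a²·Var[D] + b²·Var[A] + 2ab·Cov[D, A] with a = -1.3, b = 0.6.
= (-1.3)²·99 + 0.6²·4 + 2·(-1.3)·0.6·14.4
= 167.31 + 1.44 + (-22.464) = 146.286.

E[V] = 34.88, Var[V] = 146.286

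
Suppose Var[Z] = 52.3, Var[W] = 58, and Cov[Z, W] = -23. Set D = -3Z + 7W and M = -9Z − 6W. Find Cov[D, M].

By bilinearity, Cov[D, M] = ac·Var[Z] + bd·Var[W] + (ad+bc)·Cov[Z, W], with a=-3, b=7, c=-9, d=-6.
ac·Var[Z] = (-3)·(-9)·52.3 = 1412.1
bd·Var[W] = 7·(-6)·58 = -2436
(ad+bc)·Cov[Z, W] = (-45)·(-23) = 1035
Cov[D, M] = 1412.1 + (-2436) + 1035 = 11.1.

Cov[D, M] = 11.1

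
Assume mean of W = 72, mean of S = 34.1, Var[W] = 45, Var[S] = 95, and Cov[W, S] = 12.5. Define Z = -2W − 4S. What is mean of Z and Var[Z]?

mean of Z = (-2)·mean of W + (-4)·mean of S = (-2)·72 + (-4)·34.1 = -280.4.
Var[Z] = a²·Var[W] + b²·Var[S] + 2ab·Cov[W, S] with a = -2, b = -4.
= (-2)²·45 + (-4)²·95 + 2·(-2)·(-4)·12.5
= 180 + 1520 + 200 = 1900.

mean of Z = -280.4, Var[Z] = 1900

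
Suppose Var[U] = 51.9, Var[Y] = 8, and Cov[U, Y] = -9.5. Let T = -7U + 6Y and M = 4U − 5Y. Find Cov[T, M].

By bilinearity, Cov[T, M] = ac·Var[U] + bd·Var[Y] + (ad+bc)·Cov[U, Y], with a=-7, b=6, c=4, d=-5.
ac·Var[U] = (-7)·4·51.9 = -1453.2
bd·Var[Y] = 6·(-5)·8 = -240
(ad+bc)·Cov[U, Y] = (59)·(-9.5) = -560.5
Cov[T, M] = -1453.2 + (-240) + (-560.5) = -2253.7.

Cov[T, M] = -2253.7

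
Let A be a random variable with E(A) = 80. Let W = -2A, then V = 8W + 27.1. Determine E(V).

E(V) = -1252.9

E(W) = (-2)·80 = -160.
E(V) = 8·(-160) + 27.1 = -1252.9.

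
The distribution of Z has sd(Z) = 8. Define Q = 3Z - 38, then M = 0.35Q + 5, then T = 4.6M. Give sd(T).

sd(Q) = |3|·8 = 24.
sd(M) = |0.35|·24 = 8.4.
sd(T) = |4.6|·8.4 = 38.64.

sd(T) = 38.64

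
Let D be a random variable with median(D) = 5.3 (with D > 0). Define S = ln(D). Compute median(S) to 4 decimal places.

median(S) = 1.6677

ln(D) is monotone on this domain, so median(S) = ln(5.3) ≈ 1.6677.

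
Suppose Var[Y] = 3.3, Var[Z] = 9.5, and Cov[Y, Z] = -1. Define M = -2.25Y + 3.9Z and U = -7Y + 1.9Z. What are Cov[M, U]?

By bilinearity, Cov[M, U] = ac·Var[Y] + bd·Var[Z] + (ad+bc)·Cov[Y, Z], with a=-2.25, b=3.9, c=-7, d=1.9.
ac·Var[Y] = (-2.25)·(-7)·3.3 = 51.975
bd·Var[Z] = 3.9·1.9·9.5 = 70.395
(ad+bc)·Cov[Y, Z] = (-31.575)·(-1) = 31.575
Cov[M, U] = 51.975 + 70.395 + 31.575 = 153.945.

Cov[M, U] = 153.945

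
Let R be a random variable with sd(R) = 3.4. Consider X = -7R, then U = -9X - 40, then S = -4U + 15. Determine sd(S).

sd(S) = 856.8

sd(X) = |-7|·3.4 = 23.8.
sd(U) = |-9|·23.8 = 214.2.
sd(S) = |-4|·214.2 = 856.8.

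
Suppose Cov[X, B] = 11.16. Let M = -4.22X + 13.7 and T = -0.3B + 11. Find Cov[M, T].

Cov[M, T] = a·c·Cov[X, B] = (-4.22)·(-0.3)·11.16 = 14.12856. Additive constants drop out.

Cov[M, T] = 14.12856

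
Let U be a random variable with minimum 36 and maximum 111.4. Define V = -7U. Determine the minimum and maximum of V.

a = -7 < 0, so order reverses: min(V) = a·max(U)+b = (-7)·111.4 = -779.8; max(V) = a·min(U)+b = (-7)·36 = -252.

min(V) = -779.8, max(V) = -252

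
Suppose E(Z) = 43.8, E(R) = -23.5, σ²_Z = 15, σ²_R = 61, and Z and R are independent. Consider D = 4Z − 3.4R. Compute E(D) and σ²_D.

E(D) = 255.1, σ²_D = 945.16

E(D) = 4·E(Z) + (-3.4)·E(R) = 4·43.8 + (-3.4)·(-23.5) = 255.1.
σ²_D = a²·σ²_Z + b²·σ²_R + 2ab·covariance of Z and R with a = 4, b = -3.4.
Independence gives covariance of Z and R = 0.
= 4²·15 + (-3.4)²·61 + 2·4·(-3.4)·0
= 240 + 705.16 + 0 = 945.16.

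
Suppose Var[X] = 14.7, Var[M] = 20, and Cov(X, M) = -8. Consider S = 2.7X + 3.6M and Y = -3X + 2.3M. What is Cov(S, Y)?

By bilinearity, Cov(S, Y) = ac·Var[X] + bd·Var[M] + (ad+bc)·Cov(X, M), with a=2.7, b=3.6, c=-3, d=2.3.
ac·Var[X] = 2.7·(-3)·14.7 = -119.07
bd·Var[M] = 3.6·2.3·20 = 165.6
(ad+bc)·Cov(X, M) = (-4.59)·(-8) = 36.72
Cov(S, Y) = -119.07 + 165.6 + 36.72 = 83.25.

Cov(S, Y) = 83.25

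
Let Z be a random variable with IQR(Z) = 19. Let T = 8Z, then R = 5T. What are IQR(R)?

IQR(T) = |8|·19 = 152.
IQR(R) = |5|·152 = 760.

IQR(R) = 760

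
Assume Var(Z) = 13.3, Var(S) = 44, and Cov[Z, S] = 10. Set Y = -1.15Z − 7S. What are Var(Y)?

Var(Y) = a²·Var(Z) + b²·Var(S) + 2ab·Cov[Z, S] with a = -1.15, b = -7.
= (-1.15)²·13.3 + (-7)²·44 + 2·(-1.15)·(-7)·10
= 17.58925 + 2156 + 161 = 2334.58925.

Var(Y) = 2334.58925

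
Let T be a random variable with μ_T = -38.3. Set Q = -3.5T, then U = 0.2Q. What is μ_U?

μ_Q = (-3.5)·(-38.3) = 134.05.
μ_U = 0.2·134.05 = 26.81.

μ_U = 26.81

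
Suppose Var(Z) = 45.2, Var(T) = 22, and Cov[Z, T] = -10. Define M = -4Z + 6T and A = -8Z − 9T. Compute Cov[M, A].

By bilinearity, Cov[M, A] = ac·Var(Z) + bd·Var(T) + (ad+bc)·Cov[Z, T], with a=-4, b=6, c=-8, d=-9.
ac·Var(Z) = (-4)·(-8)·45.2 = 1446.4
bd·Var(T) = 6·(-9)·22 = -1188
(ad+bc)·Cov[Z, T] = (-12)·(-10) = 120
Cov[M, A] = 1446.4 + (-1188) + 120 = 378.4.

Cov[M, A] = 378.4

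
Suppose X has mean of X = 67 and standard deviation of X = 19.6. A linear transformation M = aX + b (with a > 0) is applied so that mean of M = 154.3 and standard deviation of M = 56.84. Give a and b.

a = 2.9, b = -40

standard deviation of M = a·standard deviation of X (a > 0), so a = 56.84/19.6 = 2.9.
mean of M = a·mean of X + b, so b = 154.3 − 2.9·67 = -40.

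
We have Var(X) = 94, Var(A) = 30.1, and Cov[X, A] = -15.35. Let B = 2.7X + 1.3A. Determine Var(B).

Var(B) = a²·Var(X) + b²·Var(A) + 2ab·Cov[X, A] with a = 2.7, b = 1.3.
= 2.7²·94 + 1.3²·30.1 + 2·2.7·1.3·(-15.35)
= 685.26 + 50.869 + (-107.757) = 628.372.

Var(B) = 628.372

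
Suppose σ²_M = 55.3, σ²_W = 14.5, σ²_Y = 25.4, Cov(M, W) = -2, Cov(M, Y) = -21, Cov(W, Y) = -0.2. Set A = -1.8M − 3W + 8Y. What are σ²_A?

σ²_A = a²·σ²_M + b²·σ²_W + c²·σ²_Y + 2ab·Cov(M, W) + 2ac·Cov(M, Y) + 2bc·Cov(W, Y), with a = -1.8, b = -3, c = 8.
= 179.172 + 130.5 + 1625.6 + (-21.6) + 604.8 + 9.6
= 2528.072.

σ²_A = 2528.072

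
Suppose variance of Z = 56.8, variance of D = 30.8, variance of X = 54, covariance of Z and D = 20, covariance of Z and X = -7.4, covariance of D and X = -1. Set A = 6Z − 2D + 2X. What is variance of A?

variance of A = a²·variance of Z + b²·variance of D + c²·variance of X + 2ab·covariance of Z and D + 2ac·covariance of Z and X + 2bc·covariance of D and X, with a = 6, b = -2, c = 2.
= 2044.8 + 123.2 + 216 + (-480) + (-177.6) + 8
= 1734.4.

variance of A = 1734.4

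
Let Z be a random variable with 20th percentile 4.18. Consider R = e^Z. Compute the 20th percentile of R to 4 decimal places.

e^Z is increasing, so P_{20}(R) = g(P_{20}(Z)) ≈ 65.3659.

20th percentile of R = 65.3659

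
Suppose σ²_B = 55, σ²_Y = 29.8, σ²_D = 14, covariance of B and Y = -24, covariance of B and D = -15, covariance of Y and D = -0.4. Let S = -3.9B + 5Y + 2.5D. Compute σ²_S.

σ²_S = a²·σ²_B + b²·σ²_Y + c²·σ²_D + 2ab·covariance of B and Y + 2ac·covariance of B and D + 2bc·covariance of Y and D, with a = -3.9, b = 5, c = 2.5.
= 836.55 + 745 + 87.5 + 936 + 292.5 + (-10)
= 2887.55.

σ²_S = 2887.55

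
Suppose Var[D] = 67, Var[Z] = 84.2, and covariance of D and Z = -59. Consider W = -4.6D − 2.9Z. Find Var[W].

Var[W] = a²·Var[D] + b²·Var[Z] + 2ab·covariance of D and Z with a = -4.6, b = -2.9.
= (-4.6)²·67 + (-2.9)²·84.2 + 2·(-4.6)·(-2.9)·(-59)
= 1417.72 + 708.122 + (-1574.12) = 551.722.

Var[W] = 551.722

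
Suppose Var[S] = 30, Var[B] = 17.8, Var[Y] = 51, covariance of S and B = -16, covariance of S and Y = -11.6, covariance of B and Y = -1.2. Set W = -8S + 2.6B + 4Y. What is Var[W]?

Var[W] = 4239.368

Var[W] = a²·Var[S] + b²·Var[B] + c²·Var[Y] + 2ab·covariance of S and B + 2ac·covariance of S and Y + 2bc·covariance of B and Y, with a = -8, b = 2.6, c = 4.
= 1920 + 120.328 + 816 + 665.6 + 742.4 + (-24.96)
= 4239.368.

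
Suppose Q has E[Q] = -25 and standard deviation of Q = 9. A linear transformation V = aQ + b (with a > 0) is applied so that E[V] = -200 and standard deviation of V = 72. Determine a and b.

standard deviation of V = a·standard deviation of Q (a > 0), so a = 72/9 = 8.
E[V] = a·E[Q] + b, so b = -200 − 8·(-25) = 0.

a = 8, b = 0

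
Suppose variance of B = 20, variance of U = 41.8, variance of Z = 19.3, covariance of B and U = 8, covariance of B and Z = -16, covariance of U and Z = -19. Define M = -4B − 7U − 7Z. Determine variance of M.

variance of M = 1003.9

variance of M = a²·variance of B + b²·variance of U + c²·variance of Z + 2ab·covariance of B and U + 2ac·covariance of B and Z + 2bc·covariance of U and Z, with a = -4, b = -7, c = -7.
= 320 + 2048.2 + 945.7 + 448 + (-896) + (-1862)
= 1003.9.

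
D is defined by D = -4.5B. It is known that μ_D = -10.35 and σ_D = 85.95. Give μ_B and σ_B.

μ_B = 2.3, σ_B = 19.1

From D = -4.5B: μ_D = a·μ_B + b, so μ_B = (μ_D − b)/a = (-10.35 − 0)/(-4.5) = 2.3.
σ_D = |a|·σ_B, so σ_B = 85.95/|-4.5| = 19.1.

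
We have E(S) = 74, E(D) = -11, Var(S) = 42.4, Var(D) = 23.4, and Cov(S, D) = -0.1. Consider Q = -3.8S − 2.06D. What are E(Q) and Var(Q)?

E(Q) = (-3.8)·E(S) + (-2.06)·E(D) = (-3.8)·74 + (-2.06)·(-11) = -258.54.
Var(Q) = a²·Var(S) + b²·Var(D) + 2ab·Cov(S, D) with a = -3.8, b = -2.06.
= (-3.8)²·42.4 + (-2.06)²·23.4 + 2·(-3.8)·(-2.06)·(-0.1)
= 612.256 + 99.30024 + (-1.5656) = 709.99064.

E(Q) = -258.54, Var(Q) = 709.99064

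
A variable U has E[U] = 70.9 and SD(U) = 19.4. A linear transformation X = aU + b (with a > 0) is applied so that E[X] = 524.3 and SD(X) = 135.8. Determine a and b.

SD(X) = a·SD(U) (a > 0), so a = 135.8/19.4 = 7.
E[X] = a·E[U] + b, so b = 524.3 − 7·70.9 = 28.

a = 7, b = 28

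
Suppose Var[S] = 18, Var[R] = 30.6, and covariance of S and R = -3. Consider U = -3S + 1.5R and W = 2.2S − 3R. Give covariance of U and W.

By bilinearity, covariance of U and W = ac·Var[S] + bd·Var[R] + (ad+bc)·covariance of S and R, with a=-3, b=1.5, c=2.2, d=-3.
ac·Var[S] = (-3)·2.2·18 = -118.8
bd·Var[R] = 1.5·(-3)·30.6 = -137.7
(ad+bc)·covariance of S and R = (12.3)·(-3) = -36.9
covariance of U and W = -118.8 + (-137.7) + (-36.9) = -293.4.

covariance of U and W = -293.4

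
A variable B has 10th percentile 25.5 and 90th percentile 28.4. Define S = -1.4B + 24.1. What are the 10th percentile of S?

Since a = -1.4 < 0 the transformation is decreasing, reversing order: the 10th percentile of S corresponds to the 90th percentile of B.
So P_{10}(S) = a·P_{90}(B) + b = (-1.4)·28.4 + 24.1 = -15.66.

10th percentile of S = -15.66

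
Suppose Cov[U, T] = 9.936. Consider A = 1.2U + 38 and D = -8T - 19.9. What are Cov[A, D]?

Cov[A, D] = a·c·Cov[U, T] = 1.2·(-8)·9.936 = -95.3856. Additive constants drop out.

Cov[A, D] = -95.3856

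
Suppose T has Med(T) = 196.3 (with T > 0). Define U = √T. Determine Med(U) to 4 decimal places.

√T is monotone on this domain, so Med(U) = √(196.3) ≈ 14.0107.

Med(U) = 14.0107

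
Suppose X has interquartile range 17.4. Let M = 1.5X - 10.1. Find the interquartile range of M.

Under M = aX + b, IQR(M) = |a|·IQR(X) = |1.5|·17.4 = 26.1 (shifts cancel; spread scales by |a|).

IQR(M) = 26.1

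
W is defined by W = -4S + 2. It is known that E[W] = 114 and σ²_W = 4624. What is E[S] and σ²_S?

From W = -4S + 2: E[W] = a·E[S] + b, so E[S] = (E[W] − b)/a = (114 − 2)/(-4) = -28.
σ²_W = a²·σ²_S, so σ²_S = 4624/(-4)² = 289.

E[S] = -28, σ²_S = 289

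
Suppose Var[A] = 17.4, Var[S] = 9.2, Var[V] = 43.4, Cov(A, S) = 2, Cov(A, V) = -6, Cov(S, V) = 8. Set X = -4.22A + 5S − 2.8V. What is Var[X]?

Var[X] = 429.93016

Var[X] = a²·Var[A] + b²·Var[S] + c²·Var[V] + 2ab·Cov(A, S) + 2ac·Cov(A, V) + 2bc·Cov(S, V), with a = -4.22, b = 5, c = -2.8.
= 309.86616 + 230 + 340.256 + (-84.4) + (-141.792) + (-224)
= 429.93016.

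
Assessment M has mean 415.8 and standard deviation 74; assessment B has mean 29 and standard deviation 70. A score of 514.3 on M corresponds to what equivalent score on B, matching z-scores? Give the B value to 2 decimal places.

B = 122.18

z = (514.3 − 415.8)/74 ≈ 1.3311.
B = 29 + z·70 = 29 + (514.3 − 415.8)·70/74 ≈ 122.18.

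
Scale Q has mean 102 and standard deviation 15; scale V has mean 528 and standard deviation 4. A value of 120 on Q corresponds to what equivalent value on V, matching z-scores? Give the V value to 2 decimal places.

V = 532.80

z = (120 − 102)/15 = 1.2.
V = 528 + z·4 = 528 + (120 − 102)·4/15 = 532.80.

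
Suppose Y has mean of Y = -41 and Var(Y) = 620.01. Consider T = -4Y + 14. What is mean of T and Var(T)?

mean of T = 178, Var(T) = 9920.16

T = -4Y + 14 is linear with a = -4, b = 14.
mean of T = a·mean of Y + b = (-4)·(-41) + 14 = 178.
Var(T) = a²·Var(Y) = (-4)²·620.01 = 9920.16 (the additive constant 14 does not affect variance).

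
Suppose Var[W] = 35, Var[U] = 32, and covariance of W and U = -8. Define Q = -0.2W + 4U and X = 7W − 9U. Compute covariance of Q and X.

By bilinearity, covariance of Q and X = ac·Var[W] + bd·Var[U] + (ad+bc)·covariance of W and U, with a=-0.2, b=4, c=7, d=-9.
ac·Var[W] = (-0.2)·7·35 = -49
bd·Var[U] = 4·(-9)·32 = -1152
(ad+bc)·covariance of W and U = (29.8)·(-8) = -238.4
covariance of Q and X = -49 + (-1152) + (-238.4) = -1439.4.

covariance of Q and X = -1439.4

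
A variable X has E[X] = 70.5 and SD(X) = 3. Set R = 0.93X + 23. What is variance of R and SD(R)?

variance of R = 7.7841, SD(R) = 2.79

R = 0.93X + 23 is linear with a = 0.93, b = 23.
variance of X = 3² = 9.
variance of R = a²·variance of X = 0.93²·9 = 7.7841 (the additive constant 23 does not affect variance).
SD(R) = |a|·SD(X) = |0.93|·3 = 2.79.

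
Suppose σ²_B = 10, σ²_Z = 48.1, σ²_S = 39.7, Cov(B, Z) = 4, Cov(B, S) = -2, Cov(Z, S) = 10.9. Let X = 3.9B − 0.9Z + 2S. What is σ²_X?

σ²_X = a²·σ²_B + b²·σ²_Z + c²·σ²_S + 2ab·Cov(B, Z) + 2ac·Cov(B, S) + 2bc·Cov(Z, S), with a = 3.9, b = -0.9, c = 2.
= 152.1 + 38.961 + 158.8 + (-28.08) + (-31.2) + (-39.24)
= 251.341.

σ²_X = 251.341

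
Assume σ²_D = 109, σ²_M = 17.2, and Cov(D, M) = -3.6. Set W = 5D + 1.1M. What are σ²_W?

σ²_W = a²·σ²_D + b²·σ²_M + 2ab·Cov(D, M) with a = 5, b = 1.1.
= 5²·109 + 1.1²·17.2 + 2·5·1.1·(-3.6)
= 2725 + 20.812 + (-39.6) = 2706.212.

σ²_W = 2706.212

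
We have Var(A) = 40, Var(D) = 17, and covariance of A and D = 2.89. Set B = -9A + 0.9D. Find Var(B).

Var(B) = 3206.952

Var(B) = a²·Var(A) + b²·Var(D) + 2ab·covariance of A and D with a = -9, b = 0.9.
= (-9)²·40 + 0.9²·17 + 2·(-9)·0.9·2.89
= 3240 + 13.77 + (-46.818) = 3206.952.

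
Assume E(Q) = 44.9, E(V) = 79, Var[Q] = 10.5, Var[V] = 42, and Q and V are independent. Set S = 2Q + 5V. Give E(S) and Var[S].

E(S) = 484.8, Var[S] = 1092

E(S) = 2·E(Q) + 5·E(V) = 2·44.9 + 5·79 = 484.8.
Var[S] = a²·Var[Q] + b²·Var[V] + 2ab·Cov[Q, V] with a = 2, b = 5.
Independence gives Cov[Q, V] = 0.
= 2²·10.5 + 5²·42 + 2·2·5·0
= 42 + 1050 + 0 = 1092.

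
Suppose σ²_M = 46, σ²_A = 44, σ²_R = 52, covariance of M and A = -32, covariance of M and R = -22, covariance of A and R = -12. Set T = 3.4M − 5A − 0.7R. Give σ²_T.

σ²_T = a²·σ²_M + b²·σ²_A + c²·σ²_R + 2ab·covariance of M and A + 2ac·covariance of M and R + 2bc·covariance of A and R, with a = 3.4, b = -5, c = -0.7.
= 531.76 + 1100 + 25.48 + 1088 + 104.72 + (-84)
= 2765.96.

σ²_T = 2765.96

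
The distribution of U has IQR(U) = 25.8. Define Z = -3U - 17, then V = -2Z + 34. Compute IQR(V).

IQR(Z) = |-3|·25.8 = 77.4.
IQR(V) = |-2|·77.4 = 154.8.

IQR(V) = 154.8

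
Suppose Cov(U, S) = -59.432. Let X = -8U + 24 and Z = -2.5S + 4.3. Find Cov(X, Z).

Cov(X, Z) = a·c·Cov(U, S) = (-8)·(-2.5)·(-59.432) = -1188.64. Additive constants drop out.

Cov(X, Z) = -1188.64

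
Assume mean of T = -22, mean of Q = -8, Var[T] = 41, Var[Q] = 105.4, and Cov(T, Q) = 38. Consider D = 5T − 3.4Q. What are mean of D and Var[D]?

mean of D = 5·mean of T + (-3.4)·mean of Q = 5·(-22) + (-3.4)·(-8) = -82.8.
Var[D] = a²·Var[T] + b²·Var[Q] + 2ab·Cov(T, Q) with a = 5, b = -3.4.
= 5²·41 + (-3.4)²·105.4 + 2·5·(-3.4)·38
= 1025 + 1218.424 + (-1292) = 951.424.

mean of D = -82.8, Var[D] = 951.424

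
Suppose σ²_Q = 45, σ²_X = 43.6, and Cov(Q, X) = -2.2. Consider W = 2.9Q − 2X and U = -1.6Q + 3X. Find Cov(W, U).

By bilinearity, Cov(W, U) = ac·σ²_Q + bd·σ²_X + (ad+bc)·Cov(Q, X), with a=2.9, b=-2, c=-1.6, d=3.
ac·σ²_Q = 2.9·(-1.6)·45 = -208.8
bd·σ²_X = (-2)·3·43.6 = -261.6
(ad+bc)·Cov(Q, X) = (11.9)·(-2.2) = -26.18
Cov(W, U) = -208.8 + (-261.6) + (-26.18) = -496.58.

Cov(W, U) = -496.58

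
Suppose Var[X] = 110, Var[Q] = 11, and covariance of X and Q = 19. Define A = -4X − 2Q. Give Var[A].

Var[A] = 2108

Var[A] = a²·Var[X] + b²·Var[Q] + 2ab·covariance of X and Q with a = -4, b = -2.
= (-4)²·110 + (-2)²·11 + 2·(-4)·(-2)·19
= 1760 + 44 + 304 = 2108.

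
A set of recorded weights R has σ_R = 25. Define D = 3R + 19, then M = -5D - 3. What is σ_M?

σ_D = |3|·25 = 75.
σ_M = |-5|·75 = 375.

σ_M = 375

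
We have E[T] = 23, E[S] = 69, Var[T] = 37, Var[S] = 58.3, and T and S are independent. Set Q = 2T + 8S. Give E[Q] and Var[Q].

E[Q] = 2·E[T] + 8·E[S] = 2·23 + 8·69 = 598.
Var[Q] = a²·Var[T] + b²·Var[S] + 2ab·covariance of T and S with a = 2, b = 8.
Independence gives covariance of T and S = 0.
= 2²·37 + 8²·58.3 + 2·2·8·0
= 148 + 3731.2 + 0 = 3879.2.

E[Q] = 598, Var[Q] = 3879.2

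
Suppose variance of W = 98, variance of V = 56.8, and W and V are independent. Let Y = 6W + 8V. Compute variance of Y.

variance of Y = 7163.2

variance of Y = a²·variance of W + b²·variance of V + 2ab·Cov(W, V) with a = 6, b = 8.
Independence gives Cov(W, V) = 0.
= 6²·98 + 8²·56.8 + 2·6·8·0
= 3528 + 3635.2 + 0 = 7163.2.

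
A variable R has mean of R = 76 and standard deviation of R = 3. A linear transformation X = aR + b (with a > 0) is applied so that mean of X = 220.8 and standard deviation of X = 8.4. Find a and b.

standard deviation of X = a·standard deviation of R (a > 0), so a = 8.4/3 = 2.8.
mean of X = a·mean of R + b, so b = 220.8 − 2.8·76 = 8.

a = 2.8, b = 8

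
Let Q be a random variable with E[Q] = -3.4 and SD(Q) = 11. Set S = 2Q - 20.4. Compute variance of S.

S = 2Q - 20.4 is linear with a = 2, b = -20.4.
variance of Q = 11² = 121.
variance of S = a²·variance of Q = 2²·121 = 484 (the additive constant -20.4 does not affect variance).

variance of S = 484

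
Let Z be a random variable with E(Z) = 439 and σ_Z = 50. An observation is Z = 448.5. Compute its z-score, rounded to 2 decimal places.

z = 0.19

z = (Z − E(Z)) / σ_Z = (448.5 − 439) / 50 = 0.19.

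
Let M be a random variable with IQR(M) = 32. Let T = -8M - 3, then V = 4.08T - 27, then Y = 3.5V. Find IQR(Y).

IQR(T) = |-8|·32 = 256.
IQR(V) = |4.08|·256 = 1044.48.
IQR(Y) = |3.5|·1044.48 = 3655.68.

IQR(Y) = 3655.68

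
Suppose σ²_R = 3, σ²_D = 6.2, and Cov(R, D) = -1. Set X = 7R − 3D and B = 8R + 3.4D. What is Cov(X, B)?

Cov(X, B) = 104.96

By bilinearity, Cov(X, B) = ac·σ²_R + bd·σ²_D + (ad+bc)·Cov(R, D), with a=7, b=-3, c=8, d=3.4.
ac·σ²_R = 7·8·3 = 168
bd·σ²_D = (-3)·3.4·6.2 = -63.24
(ad+bc)·Cov(R, D) = (-0.2)·(-1) = 0.2
Cov(X, B) = 168 + (-63.24) + 0.2 = 104.96.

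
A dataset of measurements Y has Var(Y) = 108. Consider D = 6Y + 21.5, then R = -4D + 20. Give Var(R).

Var(R) = 62208

Var(D) = 6²·108 = 3888.
Var(R) = (-4)²·3888 = 62208.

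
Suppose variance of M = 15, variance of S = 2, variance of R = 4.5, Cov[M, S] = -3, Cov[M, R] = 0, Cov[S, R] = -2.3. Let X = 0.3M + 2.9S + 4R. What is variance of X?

variance of X = a²·variance of M + b²·variance of S + c²·variance of R + 2ab·Cov[M, S] + 2ac·Cov[M, R] + 2bc·Cov[S, R], with a = 0.3, b = 2.9, c = 4.
= 1.35 + 16.82 + 72 + (-5.22) + 0 + (-53.36)
= 31.59.

variance of X = 31.59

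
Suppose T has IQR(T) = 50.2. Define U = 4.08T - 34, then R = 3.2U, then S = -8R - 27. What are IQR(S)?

IQR(S) = 5243.2896

IQR(U) = |4.08|·50.2 = 204.816.
IQR(R) = |3.2|·204.816 = 655.4112.
IQR(S) = |-8|·655.4112 = 5243.2896.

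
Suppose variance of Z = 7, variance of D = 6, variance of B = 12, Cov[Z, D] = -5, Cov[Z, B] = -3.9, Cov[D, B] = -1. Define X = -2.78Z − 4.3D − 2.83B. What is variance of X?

variance of X = a²·variance of Z + b²·variance of D + c²·variance of B + 2ab·Cov[Z, D] + 2ac·Cov[Z, B] + 2bc·Cov[D, B], with a = -2.78, b = -4.3, c = -2.83.
= 54.0988 + 110.94 + 96.1068 + (-119.54) + (-61.36572) + (-24.338)
= 55.90188.

variance of X = 55.90188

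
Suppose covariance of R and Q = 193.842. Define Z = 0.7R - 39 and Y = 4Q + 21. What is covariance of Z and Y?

covariance of Z and Y = a·c·covariance of R and Q = 0.7·4·193.842 = 542.7576. Additive constants drop out.

covariance of Z and Y = 542.7576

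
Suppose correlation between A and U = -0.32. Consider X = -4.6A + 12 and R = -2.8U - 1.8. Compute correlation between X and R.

Linear rescalings preserve correlation up to sign; here the slopes -4.6 and -2.8 have the same sign, so correlation between X and R = correlation between A and U = -0.32.

correlation between X and R = -0.32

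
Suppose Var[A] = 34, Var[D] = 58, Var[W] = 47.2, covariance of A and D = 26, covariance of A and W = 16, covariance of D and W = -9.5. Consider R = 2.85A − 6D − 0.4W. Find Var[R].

Var[R] = a²·Var[A] + b²·Var[D] + c²·Var[W] + 2ab·covariance of A and D + 2ac·covariance of A and W + 2bc·covariance of D and W, with a = 2.85, b = -6, c = -0.4.
= 276.165 + 2088 + 7.552 + (-889.2) + (-36.48) + (-45.6)
= 1400.437.

Var[R] = 1400.437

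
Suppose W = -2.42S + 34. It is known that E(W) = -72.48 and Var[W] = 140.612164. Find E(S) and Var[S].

From W = -2.42S + 34: E(W) = a·E(S) + b, so E(S) = (E(W) − b)/a = (-72.48 − 34)/(-2.42) = 44.
Var[W] = a²·Var[S], so Var[S] = 140.612164/(-2.42)² = 24.01.

E(S) = 44, Var[S] = 24.01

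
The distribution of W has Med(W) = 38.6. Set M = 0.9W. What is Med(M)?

A linear map preserves order up to sign, so Med(M) = a·Med(W) + b = 0.9·38.6 = 34.74.

Med(M) = 34.74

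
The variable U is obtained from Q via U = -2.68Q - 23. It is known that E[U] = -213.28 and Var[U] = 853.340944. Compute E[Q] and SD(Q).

From U = -2.68Q - 23: E[U] = a·E[Q] + b, so E[Q] = (E[U] − b)/a = (-213.28 − (-23))/(-2.68) = 71.
SD(U) = √853.340944 = 29.212.
SD(U) = |a|·SD(Q), so SD(Q) = 29.212/|-2.68| = 10.9.

E[Q] = 71, SD(Q) = 10.9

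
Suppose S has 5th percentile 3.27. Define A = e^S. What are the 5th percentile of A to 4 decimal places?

e^S is increasing, so P_{5}(A) = g(P_{5}(S)) ≈ 26.3113.

5th percentile of A = 26.3113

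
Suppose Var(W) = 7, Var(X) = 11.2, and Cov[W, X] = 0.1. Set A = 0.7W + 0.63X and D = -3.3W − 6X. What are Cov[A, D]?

Cov[A, D] = -59.1339

By bilinearity, Cov[A, D] = ac·Var(W) + bd·Var(X) + (ad+bc)·Cov[W, X], with a=0.7, b=0.63, c=-3.3, d=-6.
ac·Var(W) = 0.7·(-3.3)·7 = -16.17
bd·Var(X) = 0.63·(-6)·11.2 = -42.336
(ad+bc)·Cov[W, X] = (-6.279)·0.1 = -0.6279
Cov[A, D] = -16.17 + (-42.336) + (-0.6279) = -59.1339.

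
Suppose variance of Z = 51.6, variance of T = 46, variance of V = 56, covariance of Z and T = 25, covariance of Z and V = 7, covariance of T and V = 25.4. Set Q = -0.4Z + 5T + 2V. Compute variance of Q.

variance of Q = a²·variance of Z + b²·variance of T + c²·variance of V + 2ab·covariance of Z and T + 2ac·covariance of Z and V + 2bc·covariance of T and V, with a = -0.4, b = 5, c = 2.
= 8.256 + 1150 + 224 + (-100) + (-11.2) + 508
= 1779.056.

variance of Q = 1779.056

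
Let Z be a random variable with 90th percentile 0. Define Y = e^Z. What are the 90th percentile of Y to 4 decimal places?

e^Z is increasing, so P_{90}(Y) = g(P_{90}(Z)) = 1.

90th percentile of Y = 1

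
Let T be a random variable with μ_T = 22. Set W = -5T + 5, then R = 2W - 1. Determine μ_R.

μ_W = (-5)·22 + 5 = -105.
μ_R = 2·(-105) + (-1) = -211.

μ_R = -211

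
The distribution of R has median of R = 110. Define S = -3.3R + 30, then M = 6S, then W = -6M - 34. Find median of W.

median of S = (-3.3)·110 + 30 = -333.
median of M = 6·(-333) = -1998.
median of W = (-6)·(-1998) + (-34) = 11954.

median of W = 11954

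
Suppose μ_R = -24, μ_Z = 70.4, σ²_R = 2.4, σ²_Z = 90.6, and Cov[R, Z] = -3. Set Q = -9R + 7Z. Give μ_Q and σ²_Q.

μ_Q = 708.8, σ²_Q = 5011.8

μ_Q = (-9)·μ_R + 7·μ_Z = (-9)·(-24) + 7·70.4 = 708.8.
σ²_Q = a²·σ²_R + b²·σ²_Z + 2ab·Cov[R, Z] with a = -9, b = 7.
= (-9)²·2.4 + 7²·90.6 + 2·(-9)·7·(-3)
= 194.4 + 4439.4 + 378 = 5011.8.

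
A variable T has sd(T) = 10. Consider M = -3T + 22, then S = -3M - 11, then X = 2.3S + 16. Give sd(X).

sd(M) = |-3|·10 = 30.
sd(S) = |-3|·30 = 90.
sd(X) = |2.3|·90 = 207.

sd(X) = 207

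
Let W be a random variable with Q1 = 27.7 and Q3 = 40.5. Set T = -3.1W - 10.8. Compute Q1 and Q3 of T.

Q1(T) = -136.35, Q3(T) = -96.67

a = -3.1 < 0 reverses order: Q1(T) comes from Q3(W), Q3(T) from Q1(W).
Q1(T) = (-3.1)·40.5 + (-10.8) = -136.35; Q3(T) = (-3.1)·27.7 + (-10.8) = -96.67.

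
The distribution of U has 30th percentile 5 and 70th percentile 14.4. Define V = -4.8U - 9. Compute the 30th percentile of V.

Since a = -4.8 < 0 the transformation is decreasing, reversing order: the 30th percentile of V corresponds to the 70th percentile of U.
So P_{30}(V) = a·P_{70}(U) + b = (-4.8)·14.4 + (-9) = -78.12.

30th percentile of V = -78.12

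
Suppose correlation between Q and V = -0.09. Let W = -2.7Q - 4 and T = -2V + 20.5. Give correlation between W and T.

Linear rescalings preserve correlation up to sign; here the slopes -2.7 and -2 have the same sign, so correlation between W and T = correlation between Q and V = -0.09.

correlation between W and T = -0.09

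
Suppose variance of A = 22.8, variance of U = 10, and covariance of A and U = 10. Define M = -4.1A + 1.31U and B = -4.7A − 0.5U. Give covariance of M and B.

covariance of M and B = 391.736

By bilinearity, covariance of M and B = ac·variance of A + bd·variance of U + (ad+bc)·covariance of A and U, with a=-4.1, b=1.31, c=-4.7, d=-0.5.
ac·variance of A = (-4.1)·(-4.7)·22.8 = 439.356
bd·variance of U = 1.31·(-0.5)·10 = -6.55
(ad+bc)·covariance of A and U = (-4.107)·10 = -41.07
covariance of M and B = 439.356 + (-6.55) + (-41.07) = 391.736.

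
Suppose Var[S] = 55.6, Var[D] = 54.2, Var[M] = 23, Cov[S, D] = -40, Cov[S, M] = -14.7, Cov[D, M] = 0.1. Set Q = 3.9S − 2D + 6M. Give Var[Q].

Var[Q] = 1824.116

Var[Q] = a²·Var[S] + b²·Var[D] + c²·Var[M] + 2ab·Cov[S, D] + 2ac·Cov[S, M] + 2bc·Cov[D, M], with a = 3.9, b = -2, c = 6.
= 845.676 + 216.8 + 828 + 624 + (-687.96) + (-2.4)
= 1824.116.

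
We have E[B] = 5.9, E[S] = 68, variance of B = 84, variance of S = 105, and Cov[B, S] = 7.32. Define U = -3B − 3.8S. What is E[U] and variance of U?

E[U] = -276.1, variance of U = 2439.096

E[U] = (-3)·E[B] + (-3.8)·E[S] = (-3)·5.9 + (-3.8)·68 = -276.1.
variance of U = a²·variance of B + b²·variance of S + 2ab·Cov[B, S] with a = -3, b = -3.8.
= (-3)²·84 + (-3.8)²·105 + 2·(-3)·(-3.8)·7.32
= 756 + 1516.2 + 166.896 = 2439.096.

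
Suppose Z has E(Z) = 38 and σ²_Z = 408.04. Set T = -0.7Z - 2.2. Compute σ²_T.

σ²_T = 199.9396

T = -0.7Z - 2.2 is linear with a = -0.7, b = -2.2.
σ²_T = a²·σ²_Z = (-0.7)²·408.04 = 199.9396 (the additive constant -2.2 does not affect variance).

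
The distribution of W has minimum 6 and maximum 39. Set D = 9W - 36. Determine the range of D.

Range(D) = 297

Range of W = 39 − 6 = 33.
Range(D) = |a|·Range(W) = |9|·33 = 297.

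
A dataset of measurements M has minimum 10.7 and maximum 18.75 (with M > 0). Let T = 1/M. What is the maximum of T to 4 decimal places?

1/M is decreasing on this domain, so max(T) comes from min(M) = 10.7: max(T) = 1/(10.7) ≈ 0.0935.

max(T) = 0.0935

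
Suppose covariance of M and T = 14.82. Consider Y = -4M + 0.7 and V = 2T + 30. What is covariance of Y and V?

covariance of Y and V = a·c·covariance of M and T = (-4)·2·14.82 = -118.56. Additive constants drop out.

covariance of Y and V = -118.56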